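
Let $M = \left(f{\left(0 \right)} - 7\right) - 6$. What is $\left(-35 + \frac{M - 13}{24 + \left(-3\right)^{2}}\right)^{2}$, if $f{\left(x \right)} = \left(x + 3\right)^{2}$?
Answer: $\frac{1373584}{1089} \approx 1261.3$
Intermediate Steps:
$f{\left(x \right)} = \left(3 + x\right)^{2}$
$M = -4$ ($M = \left(\left(3 + 0\right)^{2} - 7\right) - 6 = \left(3^{2} - 7\right) - 6 = \left(9 - 7\right) - 6 = 2 - 6 = -4$)
$\left(-35 + \frac{M - 13}{24 + \left(-3\right)^{2}}\right)^{2} = \left(-35 + \frac{-4 - 13}{24 + \left(-3\right)^{2}}\right)^{2} = \left(-35 - \frac{17}{24 + 9}\right)^{2} = \left(-35 - \frac{17}{33}\right)^{2} = \left(- \frac{1172}{33}\right)^{2} = \frac{1373584}{1089}$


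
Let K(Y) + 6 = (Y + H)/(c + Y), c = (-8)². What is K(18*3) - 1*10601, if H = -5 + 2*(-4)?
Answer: -1251585/118 ≈ -10607.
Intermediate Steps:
c = 64
H = -13 (H = -5 - 8 = -13)
K(Y) = -6 + (-13 + Y)/(64 + Y) (K(Y) = -6 + (Y - 13)/(64 + Y) = -6 + (-13 + Y)/(64 + Y))
K(18*3) - 1*10601 = (-397 - 90*3)/(64 + 18*3) - 1*10601 = (-397 - 5*54)/(64 + 54) - 10601 = (-397 - 270)/118 - 10601 = (1/118)*(-667) - 10601 = -667/118 - 10601 = -1251585/118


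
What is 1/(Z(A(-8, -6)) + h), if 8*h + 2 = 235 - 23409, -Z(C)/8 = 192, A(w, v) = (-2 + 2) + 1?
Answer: -1/4433 ≈ -0.00022558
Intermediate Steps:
A(w, v) = 1 (A(w, v) = 0 + 1 = 1)
Z(C) = -1536 (Z(C) = -8*192 = -1536)
h = -2897 (h = -¼ + (235 - 23409)/8 = -¼ + (⅛)*(-23174) = -¼ - 11587/4 = -2897)
1/(Z(A(-8, -6)) + h) = 1/(-1536 - 2897) = 1/(-4433) = -1/4433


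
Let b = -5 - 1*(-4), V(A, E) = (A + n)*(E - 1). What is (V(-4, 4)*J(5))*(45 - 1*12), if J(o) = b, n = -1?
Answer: 495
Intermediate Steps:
V(A, E) = (-1 + A)*(-1 + E) (V(A, E) = (A - 1)*(E - 1) = (-1 + A)*(-1 + E))
b = -1 (b = -5 + 4 = -1)
J(o) = -1
(V(-4, 4)*J(5))*(45 - 1*12) = ((1 - 1*(-4) - 1*4 - 4*4)*(-1))*(45 - 1*12) = ((1 + 4 - 4 - 16)*(-1))*(45 - 12) = -15*(-1)*33 = 15*33 = 495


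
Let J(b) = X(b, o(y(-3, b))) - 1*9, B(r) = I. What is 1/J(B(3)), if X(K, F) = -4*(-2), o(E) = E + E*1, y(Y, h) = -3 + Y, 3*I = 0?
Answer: -1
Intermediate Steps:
I = 0 (I = (⅓)*0 = 0)
B(r) = 0
o(E) = 2*E (o(E) = E + E = 2*E)
X(K, F) = 8
J(b) = -1 (J(b) = 8 - 1*9 = 8 - 9 = -1)
1/J(B(3)) = 1/(-1) = -1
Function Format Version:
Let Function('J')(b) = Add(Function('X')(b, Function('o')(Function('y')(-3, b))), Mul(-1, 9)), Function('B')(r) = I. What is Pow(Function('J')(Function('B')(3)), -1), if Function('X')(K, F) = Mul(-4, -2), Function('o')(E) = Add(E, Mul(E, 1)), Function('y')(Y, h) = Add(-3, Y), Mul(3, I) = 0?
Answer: -1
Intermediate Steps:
I = 0 (I = Mul(Rational(1, 3), 0) = 0)
Function('B')(r) = 0
Function('o')(E) = Mul(2, E) (Function('o')(E) = Add(E, E) = Mul(2, E))
Function('X')(K, F) = 8
Function('J')(b) = -1 (Function('J')(b) = Add(8, Mul(-1, 9)) = Add(8, -9) = -1)
Pow(Function('J')(Function('B')(3)), -1) = Pow(-1, -1) = -1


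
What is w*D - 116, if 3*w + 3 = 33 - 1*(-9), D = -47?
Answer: -727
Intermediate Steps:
w = 13 (w = -1 + (33 - 1*(-9))/3 = -1 + (33 + 9)/3 = -1 + (1/3)*42 = -1 + 14 = 13)
w*D - 116 = 13*(-47) - 116 = -611 - 116 = -727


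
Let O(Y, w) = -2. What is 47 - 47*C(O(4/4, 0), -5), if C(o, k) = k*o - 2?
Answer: -329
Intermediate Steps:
C(o, k) = -2 + k*o
47 - 47*C(O(4/4, 0), -5) = 47 - 47*(-2 - 5*(-2)) = 47 - 47*(-2 + 10) = 47 - 47*8 = 47 - 376 = -329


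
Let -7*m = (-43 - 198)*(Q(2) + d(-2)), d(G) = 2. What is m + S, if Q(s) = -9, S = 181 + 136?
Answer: 76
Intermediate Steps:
S = 317
m = -241 (m = -(-43 - 198)*(-9 + 2)/7 = -(-241)*(-7)/7 = -1/7*1687 = -241)
m + S = -241 + 317 = 76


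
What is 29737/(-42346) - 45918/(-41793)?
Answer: 233881729/589922126 ≈ 0.39646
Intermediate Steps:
29737/(-42346) - 45918/(-41793) = 29737*(-1/42346) - 45918*(-1/41793) = -29737/42346 + 15306/13931 = 233881729/589922126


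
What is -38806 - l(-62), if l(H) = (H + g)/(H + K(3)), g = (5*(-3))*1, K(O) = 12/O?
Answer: -2250825/58 ≈ -38807.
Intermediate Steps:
g = -15 (g = -15*1 = -15)
l(H) = (-15 + H)/(4 + H) (l(H) = (H - 15)/(H + 12/3) = (-15 + H)/(H + 12*(⅓)) = (-15 + H)/(H + 4) = (-15 + H)/(4 + H))
-38806 - l(-62) = -38806 - (-15 - 62)/(4 - 62) = -38806 - (-77)/(-58) = -38806 - (-1)*(-77)/58 = -38806 - 1*77/58 = -38806 - 77/58 = -2250825/58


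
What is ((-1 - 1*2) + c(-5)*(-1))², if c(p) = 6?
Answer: 81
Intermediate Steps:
((-1 - 1*2) + c(-5)*(-1))² = ((-1 - 1*2) + 6*(-1))² = ((-1 - 2) - 6)² = (-3 - 6)² = (-9)² = 81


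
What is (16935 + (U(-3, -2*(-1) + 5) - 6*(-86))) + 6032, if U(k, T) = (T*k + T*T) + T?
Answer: 23518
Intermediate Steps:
U(k, T) = T + T² + T*k (U(k, T) = (T*k + T²) + T = (T² + T*k) + T = T + T² + T*k)
(16935 + (U(-3, -2*(-1) + 5) - 6*(-86))) + 6032 = (16935 + ((-2*(-1) + 5)*(1 + (-2*(-1) + 5) - 3) - 6*(-86))) + 6032 = (16935 + ((2 + 5)*(1 + (2 + 5) - 3) + 516)) + 6032 = (16935 + (7*(1 + 7 - 3) + 516)) + 6032 = (16935 + (7*5 + 516)) + 6032 = (16935 + (35 + 516)) + 6032 = (16935 + 551) + 6032 = 17486 + 6032 = 23518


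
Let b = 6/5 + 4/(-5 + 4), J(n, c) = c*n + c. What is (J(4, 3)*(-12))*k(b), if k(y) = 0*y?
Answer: 0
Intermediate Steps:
J(n, c) = c + c*n
b = -14/5 (b = 6*(⅕) + 4/(-1) = 6/5 + 4*(-1) = 6/5 - 4 = -14/5 ≈ -2.8000)
k(y) = 0
(J(4, 3)*(-12))*k(b) = ((3*(1 + 4))*(-12))*0 = ((3*5)*(-12))*0 = (15*(-12))*0 = -180*0 = 0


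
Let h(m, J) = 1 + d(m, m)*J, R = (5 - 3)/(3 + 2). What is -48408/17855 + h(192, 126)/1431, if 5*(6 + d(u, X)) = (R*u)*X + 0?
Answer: 32759856823/127752525 ≈ 256.43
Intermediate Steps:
R = 2/5 ≈ 0.40000
d(u, X) = -6 + 2*X*u/25 (d(u, X) = -6 + ((2*u/5)*X + 0)/5 = -6 + (2*X*u/5 + 0)/5 = -6 + (2*X*u/5)/5 = -6 + 2*X*u/25)
h(m, J) = 1 + J*(-6 + 2*m**2/25) (h(m, J) = 1 + (-6 + 2*m*m/25)*J = 1 + (-6 + 2*m**2/25)*J = 1 + J*(-6 + 2*m**2/25))
-48408/17855 + h(192, 126)/1431 = -48408/17855 + (1 + (2/25)*126*(-75 + 192**2))/1431 = -48408*1/17855 + (1 + (2/25)*126*(-75 + 36864))*(1/1431) = -48408/17855 + (1 + (2/25)*126*36789)*(1/1431) = -48408/17855 + (1 + 9270828/25)*(1/1431) = -48408/17855 + (9270853/25)*(1/1431) = -48408/17855 + 9270853/35775 = 32759856823/127752525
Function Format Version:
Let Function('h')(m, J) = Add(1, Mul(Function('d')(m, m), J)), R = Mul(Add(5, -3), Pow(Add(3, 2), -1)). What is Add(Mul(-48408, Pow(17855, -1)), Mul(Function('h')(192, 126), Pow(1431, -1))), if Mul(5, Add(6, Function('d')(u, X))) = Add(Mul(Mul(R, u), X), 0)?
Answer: Rational(32759856823, 127752525) ≈ 256.43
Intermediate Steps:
R = Rational(2, 5) (R = Mul(2, Pow(5, -1)) = Mul(2, Rational(1, 5)) = Rational(2, 5) ≈ 0.40000)
Function('d')(u, X) = Add(-6, Mul(Rational(2, 25), X, u)) (Function('d')(u, X) = Add(-6, Mul(Rational(1, 5), Add(Mul(Mul(Rational(2, 5), u), X), 0))) = Add(-6, Mul(Rational(1, 5), Add(Mul(Rational(2, 5), X, u), 0))) = Add(-6, Mul(Rational(1, 5), Mul(Rational(2, 5), X, u))) = Add(-6, Mul(Rational(2, 25), X, u)))
Function('h')(m, J) = Add(1, Mul(J, Add(-6, Mul(Rational(2, 25), Pow(m, 2))))) (Function('h')(m, J) = Add(1, Mul(Add(-6, Mul(Rational(2, 25), m, m)), J)) = Add(1, Mul(Add(-6, Mul(Rational(2, 25), Pow(m, 2))), J)) = Add(1, Mul(J, Add(-6, Mul(Rational(2, 25), Pow(m, 2))))))
Add(Mul(-48408, Pow(17855, -1)), Mul(Function('h')(192, 126), Pow(1431, -1))) = Add(Mul(-48408, Pow(17855, -1)), Mul(Add(1, Mul(Rational(2, 25), 126, Add(-75, Pow(192, 2)))), Pow(1431, -1))) = Add(Mul(-48408, Rational(1, 17855)), Mul(Add(1, Mul(Rational(2, 25), 126, Add(-75, 36864))), Rational(1, 1431))) = Add(Rational(-48408, 17855), Mul(Add(1, Mul(Rational(2, 25), 126, 36789)), Rational(1, 1431))) = Add(Rational(-48408, 17855), Mul(Add(1, Rational(9270828, 25)), Rational(1, 1431))) = Add(Rational(-48408, 17855), Mul(Rational(9270853, 25), Rational(1, 1431))) = Add(Rational(-48408, 17855), Rational(9270853, 35775)) = Rational(32759856823, 127752525)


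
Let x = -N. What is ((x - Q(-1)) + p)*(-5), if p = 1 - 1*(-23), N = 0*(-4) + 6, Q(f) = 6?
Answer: -60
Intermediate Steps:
N = 6 (N = 0 + 6 = 6)
p = 24 (p = 1 + 23 = 24)
x = -6 (x = -1*6 = -6)
((x - Q(-1)) + p)*(-5) = ((-6 - 1*6) + 24)*(-5) = ((-6 - 6) + 24)*(-5) = (-12 + 24)*(-5) = 12*(-5) = -60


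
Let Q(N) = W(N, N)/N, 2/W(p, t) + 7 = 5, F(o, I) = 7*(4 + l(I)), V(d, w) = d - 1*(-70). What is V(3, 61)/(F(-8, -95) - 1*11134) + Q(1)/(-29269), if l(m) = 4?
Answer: -2125559/324241982 ≈ -0.0065555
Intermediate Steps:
V(d, w) = 70 + d (V(d, w) = d + 70 = 70 + d)
F(o, I) = 56 (F(o, I) = 7*(4 + 4) = 7*8 = 56)
W(p, t) = -1 (W(p, t) = 2/(-7 + 5) = 2/(-2) = 2*(-½) = -1)
Q(N) = -1/N
V(3, 61)/(F(-8, -95) - 1*11134) + Q(1)/(-29269) = (70 + 3)/(56 - 1*11134) - 1/1/(-29269) = 73/(56 - 11134) - 1*1*(-1/29269) = 73/(-11078) - 1*(-1/29269) = 73*(-1/11078) + 1/29269 = -73/11078 + 1/29269 = -2125559/324241982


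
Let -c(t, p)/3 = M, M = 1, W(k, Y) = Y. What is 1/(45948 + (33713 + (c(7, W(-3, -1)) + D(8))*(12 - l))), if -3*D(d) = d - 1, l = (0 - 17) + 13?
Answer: 3/238727 ≈ 1.2567e-5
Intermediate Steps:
l = -4 (l = -17 + 13 = -4)
D(d) = ⅓ - d/3 (D(d) = -(d - 1)/3 = -(-1 + d)/3 = ⅓ - d/3)
c(t, p) = -3 (c(t, p) = -3*1 = -3)
1/(45948 + (33713 + (c(7, W(-3, -1)) + D(8))*(12 - l))) = 1/(45948 + (33713 + (-3 + (⅓ - ⅓*8))*(12 - 1*(-4)))) = 1/(45948 + (33713 + (-3 + (⅓ - 8/3))*(12 + 4))) = 1/(45948 + (33713 + (-3 - 7/3)*16)) = 1/(45948 + (33713 - 16/3*16)) = 1/(45948 + (33713 - 256/3)) = 1/(45948 + 100883/3) = 1/(238727/3) = 3/238727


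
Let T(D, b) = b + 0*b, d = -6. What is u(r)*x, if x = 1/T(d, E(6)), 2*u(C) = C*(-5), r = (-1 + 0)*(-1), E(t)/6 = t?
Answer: -5/72 ≈ -0.069444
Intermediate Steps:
E(t) = 6*t
r = 1 (r = -1*(-1) = 1)
u(C) = -5*C/2 (u(C) = (C*(-5))/2 = (-5*C)/2 = -5*C/2)
T(D, b) = b (T(D, b) = b + 0 = b)
x = 1/36 (x = 1/(6*6) = 1/36 ≈ 0.027778)
u(r)*x = -5/2*1*(1/36) = -5/2*1/36 = -5/72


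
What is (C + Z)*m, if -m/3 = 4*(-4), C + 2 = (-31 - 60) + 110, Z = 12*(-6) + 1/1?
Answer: -2592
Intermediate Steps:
Z = -71 (Z = -72 + 1 = -71)
C = 17 (C = -2 + ((-31 - 60) + 110) = -2 + (-91 + 110) = -2 + 19 = 17)
m = 48 (m = -12*(-4) = -3*(-16) = 48)
(C + Z)*m = (17 - 71)*48 = -54*48 = -2592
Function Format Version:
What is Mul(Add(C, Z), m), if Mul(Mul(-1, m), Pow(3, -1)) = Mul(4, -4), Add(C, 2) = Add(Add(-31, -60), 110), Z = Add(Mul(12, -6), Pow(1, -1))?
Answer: -2592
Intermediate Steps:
Z = -71 (Z = Add(-72, 1) = -71)
C = 17 (C = Add(-2, Add(Add(-31, -60), 110)) = Add(-2, Add(-91, 110)) = Add(-2, 19) = 17)
m = 48 (m = Mul(-3, Mul(4, -4)) = Mul(-3, -16) = 48)
Mul(Add(C, Z), m) = Mul(Add(17, -71), 48) = Mul(-54, 48) = -2592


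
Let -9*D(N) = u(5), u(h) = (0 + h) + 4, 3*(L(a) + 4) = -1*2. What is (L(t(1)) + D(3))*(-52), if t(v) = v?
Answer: 884/3 ≈ 294.67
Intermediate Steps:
L(a) = -14/3 (L(a) = -4 + (-1*2)/3 = -4 + (1/3)*(-2) = -4 - 2/3 = -14/3)
u(h) = 4 + h (u(h) = h + 4 = 4 + h)
D(N) = -1 (D(N) = -(4 + 5)/9 = -1/9*9 = -1)
(L(t(1)) + D(3))*(-52) = (-14/3 - 1)*(-52) = -17/3*(-52) = 884/3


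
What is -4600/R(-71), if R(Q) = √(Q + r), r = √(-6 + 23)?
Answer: 4600*I/√(71 - √17) ≈ 562.5*I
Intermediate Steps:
r = √17 ≈ 4.1231
R(Q) = √(Q + √17)
-4600/R(-71) = -4600/√(-71 + √17)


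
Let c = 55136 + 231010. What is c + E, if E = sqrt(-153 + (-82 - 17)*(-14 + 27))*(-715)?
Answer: 286146 - 8580*I*sqrt(10) ≈ 2.8615e+5 - 27132.0*I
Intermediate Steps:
E = -8580*I*sqrt(10) (E = sqrt(-153 - 99*13)*(-715) = sqrt(-153 - 1287)*(-715) = sqrt(-1440)*(-715) = (12*I*sqrt(10))*(-715) = -8580*I*sqrt(10) ≈ -27132.0*I)
c = 286146
c + E = 286146 - 8580*I*sqrt(10)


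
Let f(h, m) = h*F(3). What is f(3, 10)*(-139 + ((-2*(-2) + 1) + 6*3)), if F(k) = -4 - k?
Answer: 2436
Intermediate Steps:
f(h, m) = -7*h (f(h, m) = h*(-4 - 1*3) = h*(-4 - 3) = h*(-7) = -7*h)
f(3, 10)*(-139 + ((-2*(-2) + 1) + 6*3)) = (-7*3)*(-139 + ((-2*(-2) + 1) + 6*3)) = -21*(-139 + ((4 + 1) + 18)) = -21*(-139 + (5 + 18)) = -21*(-139 + 23) = -21*(-116) = 2436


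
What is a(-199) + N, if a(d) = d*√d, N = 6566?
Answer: 6566 - 199*I*√199 ≈ 6566.0 - 2807.2*I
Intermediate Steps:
a(d) = d^(3/2)
a(-199) + N = (-199)^(3/2) + 6566 = -199*I*√199 + 6566 = 6566 - 199*I*√199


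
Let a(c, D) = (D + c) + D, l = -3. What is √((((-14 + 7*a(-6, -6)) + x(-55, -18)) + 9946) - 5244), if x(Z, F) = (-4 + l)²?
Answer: √4611 ≈ 67.904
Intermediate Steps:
a(c, D) = c + 2*D
x(Z, F) = 49 (x(Z, F) = (-4 - 3)² = (-7)² = 49)
√((((-14 + 7*a(-6, -6)) + x(-55, -18)) + 9946) - 5244) = √((((-14 + 7*(-6 + 2*(-6))) + 49) + 9946) - 5244) = √((((-14 + 7*(-6 - 12)) + 49) + 9946) - 5244) = √((((-14 + 7*(-18)) + 49) + 9946) - 5244) = √((((-14 - 126) + 49) + 9946) - 5244) = √(((-140 + 49) + 9946) - 5244) = √((-91 + 9946) - 5244) = √(9855 - 5244) = √4611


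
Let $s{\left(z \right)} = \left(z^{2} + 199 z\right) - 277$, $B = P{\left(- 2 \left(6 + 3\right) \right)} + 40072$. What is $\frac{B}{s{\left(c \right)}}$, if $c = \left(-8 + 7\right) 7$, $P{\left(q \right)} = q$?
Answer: $- \frac{40054}{1621} \approx -24.709$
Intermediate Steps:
$c = -7$ ($c = \left(-1\right) 7 = -7$)
$B = 40054$ ($B = - 2 \left(6 + 3\right) + 40072 = \left(-2\right) 9 + 40072 = -18 + 40072 = 40054$)
$s{\left(z \right)} = -277 + z^{2} + 199 z$
$\frac{B}{s{\left(c \right)}} = \frac{40054}{-277 + \left(-7\right)^{2} + 199 \left(-7\right)} = \frac{40054}{-277 + 49 - 1393} = \frac{40054}{-1621} = 40054 \left(- \frac{1}{1621}\right) = - \frac{40054}{1621}$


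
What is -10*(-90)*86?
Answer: 77400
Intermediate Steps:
-10*(-90)*86 = 900*86 = 77400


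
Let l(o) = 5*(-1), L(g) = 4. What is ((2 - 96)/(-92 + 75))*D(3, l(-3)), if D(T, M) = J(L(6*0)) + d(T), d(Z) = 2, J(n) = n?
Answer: 564/17 ≈ 33.176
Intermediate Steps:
l(o) = -5
D(T, M) = 6 (D(T, M) = 4 + 2 = 6)
((2 - 96)/(-92 + 75))*D(3, l(-3)) = ((2 - 96)/(-92 + 75))*6 = -94/(-17)*6 = -94*(-1/17)*6 = (94/17)*6 = 564/17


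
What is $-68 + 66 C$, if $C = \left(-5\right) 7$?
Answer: $-2378$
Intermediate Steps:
$C = -35$
$-68 + 66 C = -68 + 66 \left(-35\right) = -68 - 2310 = -2378$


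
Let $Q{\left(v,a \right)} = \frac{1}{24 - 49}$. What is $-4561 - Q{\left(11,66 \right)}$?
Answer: $- \frac{114024}{25} \approx -4561.0$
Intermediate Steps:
$Q{\left(v,a \right)} = - \frac{1}{25}$ ($Q{\left(v,a \right)} = \frac{1}{-25} = - \frac{1}{25}$)
$-4561 - Q{\left(11,66 \right)} = -4561 - - \frac{1}{25} = -4561 + \frac{1}{25} = - \frac{114024}{25}$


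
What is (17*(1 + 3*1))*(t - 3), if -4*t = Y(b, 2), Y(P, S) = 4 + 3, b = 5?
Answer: -323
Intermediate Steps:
Y(P, S) = 7
t = -7/4 (t = -¼*7 = -7/4 ≈ -1.7500)
(17*(1 + 3*1))*(t - 3) = (17*(1 + 3*1))*(-7/4 - 3) = (17*(1 + 3))*(-19/4) = (17*4)*(-19/4) = 68*(-19/4) = -323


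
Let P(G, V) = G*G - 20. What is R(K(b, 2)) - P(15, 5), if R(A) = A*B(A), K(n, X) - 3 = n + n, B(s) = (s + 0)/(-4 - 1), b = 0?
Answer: -1034/5 ≈ -206.80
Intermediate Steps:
P(G, V) = -20 + G² (P(G, V) = G² - 20 = -20 + G²)
B(s) = -s/5 (B(s) = s/(-5) = s*(-⅕) = -s/5)
K(n, X) = 3 + 2*n (K(n, X) = 3 + (n + n) = 3 + 2*n)
R(A) = -A²/5 (R(A) = A*(-A/5) = -A²/5)
R(K(b, 2)) - P(15, 5) = -(3 + 2*0)²/5 - (-20 + 15²) = -(3 + 0)²/5 - (-20 + 225) = -⅕*3² - 1*205 = -⅕*9 - 205 = -9/5 - 205 = -1034/5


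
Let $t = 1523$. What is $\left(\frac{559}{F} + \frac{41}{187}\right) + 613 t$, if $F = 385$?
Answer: $\frac{6110416393}{6545} \approx 9.336 \cdot 10^{5}$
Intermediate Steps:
$\left(\frac{559}{F} + \frac{41}{187}\right) + 613 t = \left(\frac{559}{385} + \frac{41}{187}\right) + 613 \cdot 1523 = \left(559 \cdot \frac{1}{385} + 41 \cdot \frac{1}{187}\right) + 933599 = \left(\frac{559}{385} + \frac{41}{187}\right) + 933599 = \frac{10938}{6545} + 933599 = \frac{6110416393}{6545}$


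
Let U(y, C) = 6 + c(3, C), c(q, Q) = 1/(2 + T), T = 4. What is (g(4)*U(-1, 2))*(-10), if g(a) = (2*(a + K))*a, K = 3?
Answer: -10360/3 ≈ -3453.3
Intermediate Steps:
c(q, Q) = ⅙ (c(q, Q) = 1/(2 + 4) = 1/6 = ⅙)
U(y, C) = 37/6 (U(y, C) = 6 + ⅙ = 37/6)
g(a) = a*(6 + 2*a) (g(a) = (2*(a + 3))*a = (2*(3 + a))*a = (6 + 2*a)*a = a*(6 + 2*a))
(g(4)*U(-1, 2))*(-10) = ((2*4*(3 + 4))*(37/6))*(-10) = ((2*4*7)*(37/6))*(-10) = (56*(37/6))*(-10) = (1036/3)*(-10) = -10360/3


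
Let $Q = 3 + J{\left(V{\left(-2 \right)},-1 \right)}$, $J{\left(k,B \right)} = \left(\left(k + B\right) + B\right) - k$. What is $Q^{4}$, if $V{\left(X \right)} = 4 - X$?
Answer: $1$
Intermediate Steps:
$J{\left(k,B \right)} = 2 B$ ($J{\left(k,B \right)} = \left(\left(B + k\right) + B\right) - k = \left(k + 2 B\right) - k = 2 B$)
$Q = 1$ ($Q = 3 + 2 \left(-1\right) = 3 - 2 = 1$)
$Q^{4} = 1^{4} = 1$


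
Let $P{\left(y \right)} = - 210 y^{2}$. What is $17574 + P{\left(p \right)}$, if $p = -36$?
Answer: $-254586$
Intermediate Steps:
$17574 + P{\left(p \right)} = 17574 - 210 \left(-36\right)^{2} = 17574 - 272160 = -254586$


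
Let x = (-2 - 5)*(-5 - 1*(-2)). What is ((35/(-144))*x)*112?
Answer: -1715/3 ≈ -571.67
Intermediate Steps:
x = 21 (x = -7*(-5 + 2) = -7*(-3) = 21)
((35/(-144))*x)*112 = ((35/(-144))*21)*112 = ((35*(-1/144))*21)*112 = -35/144*21*112 = -245/48*112 = -1715/3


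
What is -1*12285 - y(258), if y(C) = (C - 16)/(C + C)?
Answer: -3169651/258 ≈ -12285.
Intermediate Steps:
y(C) = (-16 + C)/(2*C) (y(C) = (-16 + C)/((2*C)) = (-16 + C)*(1/(2*C)) = (-16 + C)/(2*C))
-1*12285 - y(258) = -1*12285 - (-16 + 258)/(2*258) = -12285 - 242/(2*258) = -12285 - 1*121/258 = -12285 - 121/258 = -3169651/258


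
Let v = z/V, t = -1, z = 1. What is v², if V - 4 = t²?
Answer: 1/25 ≈ 0.040000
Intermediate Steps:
V = 5 (V = 4 + (-1)² = 4 + 1 = 5)
v = ⅕ (v = 1/5 = 1*(⅕) = ⅕ ≈ 0.20000)
v² = (⅕)² = 1/25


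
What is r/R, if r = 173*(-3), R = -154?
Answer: 519/154 ≈ 3.3701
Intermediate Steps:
r = -519
r/R = -519/(-154) = -519*(-1/154) = 519/154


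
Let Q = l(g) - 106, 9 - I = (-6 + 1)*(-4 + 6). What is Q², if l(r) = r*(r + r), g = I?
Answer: 379456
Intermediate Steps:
I = 19 (I = 9 - (-6 + 1)*(-4 + 6) = 9 - (-5)*2 = 9 - 1*(-10) = 9 + 10 = 19)
g = 19
l(r) = 2*r² (l(r) = r*(2*r) = 2*r²)
Q = 616 (Q = 2*19² - 106 = 2*361 - 106 = 722 - 106 = 616)
Q² = 616² = 379456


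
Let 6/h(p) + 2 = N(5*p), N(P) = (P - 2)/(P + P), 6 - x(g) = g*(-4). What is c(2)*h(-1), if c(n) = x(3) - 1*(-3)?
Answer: -1260/13 ≈ -96.923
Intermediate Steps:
x(g) = 6 + 4*g (x(g) = 6 - g*(-4) = 6 - (-4)*g = 6 + 4*g)
N(P) = (-2 + P)/(2*P) (N(P) = (-2 + P)/((2*P)) = (-2 + P)*(1/(2*P)) = (-2 + P)/(2*P))
h(p) = 6/(-2 + (-2 + 5*p)/(10*p)) (h(p) = 6/(-2 + (-2 + 5*p)/(2*((5*p)))) = 6/(-2 + (1/(5*p))*(-2 + 5*p)/2) = 6/(-2 + (-2 + 5*p)/(10*p)))
c(n) = 21 (c(n) = (6 + 4*3) - 1*(-3) = (6 + 12) + 3 = 18 + 3 = 21)
c(2)*h(-1) = 21*(-60*(-1)/(2 + 15*(-1))) = 21*(-60*(-1)/(2 - 15)) = 21*(-60*(-1)/(-13)) = 21*(-60*(-1)*(-1/13)) = 21*(-60/13) = -1260/13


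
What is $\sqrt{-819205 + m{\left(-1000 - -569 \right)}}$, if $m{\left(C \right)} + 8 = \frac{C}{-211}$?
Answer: $\frac{2 i \sqrt{9118022758}}{211} \approx 905.1 i$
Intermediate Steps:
$m{\left(C \right)} = -8 - \frac{C}{211}$ ($m{\left(C \right)} = -8 + \frac{C}{-211} = -8 + C \left(- \frac{1}{211}\right) = -8 - \frac{C}{211}$)
$\sqrt{-819205 + m{\left(-1000 - -569 \right)}} = \sqrt{-819205 - \left(8 + \frac{-1000 - -569}{211}\right)} = \sqrt{-819205 - \left(8 + \frac{-1000 + 569}{211}\right)} = \sqrt{-819205 - \frac{1257}{211}} = \sqrt{- \frac{172853512}{211}} = \frac{2 i \sqrt{9118022758}}{211}$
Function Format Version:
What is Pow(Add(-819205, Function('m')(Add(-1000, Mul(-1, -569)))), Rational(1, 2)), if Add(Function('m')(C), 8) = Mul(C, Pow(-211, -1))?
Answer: Mul(Rational(2, 211), I, Pow(9118022758, Rational(1, 2))) ≈ Mul(905.10, I)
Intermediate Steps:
Function('m')(C) = Add(-8, Mul(Rational(-1, 211), C)) (Function('m')(C) = Add(-8, Mul(C, Pow(-211, -1))) = Add(-8, Mul(C, Rational(-1, 211))) = Add(-8, Mul(Rational(-1, 211), C)))
Pow(Add(-819205, Function('m')(Add(-1000, Mul(-1, -569)))), Rational(1, 2)) = Pow(Add(-819205, Add(-8, Mul(Rational(-1, 211), Add(-1000, Mul(-1, -569))))), Rational(1, 2)) = Pow(Add(-819205, Add(-8, Mul(Rational(-1, 211), Add(-1000, 569)))), Rational(1, 2)) = Pow(Add(-819205, Add(-8, Mul(Rational(-1, 211), -431))), Rational(1, 2)) = Pow(Add(-819205, Add(-8, Rational(431, 211))), Rational(1, 2)) = Pow(Add(-819205, Rational(-1257, 211)), Rational(1, 2)) = Pow(Rational(-172853512, 211), Rational(1, 2)) = Mul(Rational(2, 211), I, Pow(9118022758, Rational(1, 2)))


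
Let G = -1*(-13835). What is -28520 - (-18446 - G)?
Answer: 3761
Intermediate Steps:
G = 13835
-28520 - (-18446 - G) = -28520 - (-18446 - 1*13835) = -28520 - (-18446 - 13835) = -28520 - 1*(-32281) = -28520 + 32281 = 3761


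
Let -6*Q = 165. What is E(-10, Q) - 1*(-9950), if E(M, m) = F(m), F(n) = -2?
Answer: 9948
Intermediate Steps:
Q = -55/2 (Q = -⅙*165 = -55/2 ≈ -27.500)
E(M, m) = -2
E(-10, Q) - 1*(-9950) = -2 - 1*(-9950) = -2 + 9950 = 9948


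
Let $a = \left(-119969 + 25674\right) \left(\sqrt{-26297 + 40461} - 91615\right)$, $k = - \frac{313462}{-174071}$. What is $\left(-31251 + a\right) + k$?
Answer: $\frac{1503765455756816}{174071} - 188590 \sqrt{3541} \approx 8.6276 \cdot 10^{9}$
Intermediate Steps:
$k = \frac{313462}{174071}$ ($k = \left(-313462\right) \left(- \frac{1}{174071}\right) = \frac{313462}{174071} \approx 1.8008$)
$a = 8638836425 - 188590 \sqrt{3541}$ ($a = - 94295 \left(\sqrt{14164} - 91615\right) = - 94295 \left(2 \sqrt{3541} - 91615\right) = - 94295 \left(-91615 + 2 \sqrt{3541}\right) = 8638836425 - 188590 \sqrt{3541} \approx 8.6276 \cdot 10^{9}$)
$\left(-31251 + a\right) + k = \left(-31251 + \left(8638836425 - 188590 \sqrt{3541}\right)\right) + \frac{313462}{174071} = \left(8638805174 - 188590 \sqrt{3541}\right) + \frac{313462}{174071} = \frac{1503765455756816}{174071} - 188590 \sqrt{3541}$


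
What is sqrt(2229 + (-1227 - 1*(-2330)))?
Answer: 14*sqrt(17) ≈ 57.724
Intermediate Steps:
sqrt(2229 + (-1227 - 1*(-2330))) = sqrt(2229 + (-1227 + 2330)) = sqrt(2229 + 1103) = sqrt(3332) = 14*sqrt(17)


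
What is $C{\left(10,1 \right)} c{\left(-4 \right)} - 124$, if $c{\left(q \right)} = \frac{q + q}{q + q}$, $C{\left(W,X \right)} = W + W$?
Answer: $-104$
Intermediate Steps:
$C{\left(W,X \right)} = 2 W$
$c{\left(q \right)} = 1$ ($c{\left(q \right)} = \frac{2 q}{2 q} = 2 q \frac{1}{2 q} = 1$)
$C{\left(10,1 \right)} c{\left(-4 \right)} - 124 = 2 \cdot 10 \cdot 1 - 124 = 20 \cdot 1 - 124 = 20 - 124 = -104$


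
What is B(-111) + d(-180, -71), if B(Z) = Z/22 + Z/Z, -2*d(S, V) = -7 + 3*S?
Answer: 2964/11 ≈ 269.45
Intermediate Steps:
d(S, V) = 7/2 - 3*S/2 (d(S, V) = -(-7 + 3*S)/2 = 7/2 - 3*S/2)
B(Z) = 1 + Z/22 (B(Z) = Z*(1/22) + 1 = Z/22 + 1 = 1 + Z/22)
B(-111) + d(-180, -71) = (1 + (1/22)*(-111)) + (7/2 - 3/2*(-180)) = (1 - 111/22) + (7/2 + 270) = -89/22 + 547/2 = 2964/11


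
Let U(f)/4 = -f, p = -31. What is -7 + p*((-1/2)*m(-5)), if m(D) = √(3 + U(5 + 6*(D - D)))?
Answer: -7 + 31*I*√17/2 ≈ -7.0 + 63.908*I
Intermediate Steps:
U(f) = -4*f (U(f) = 4*(-f) = -4*f)
m(D) = I*√17 (m(D) = √(3 - 4*(5 + 6*(D - D))) = √(3 - 4*(5 + 6*0)) = √(3 - 4*(5 + 0)) = √(3 - 4*5) = √(3 - 20) = √(-17) = I*√17)
-7 + p*((-1/2)*m(-5)) = -7 - 31*(-1/2)*I*√17 = -7 - 31*(-1*½)*I*√17 = -7 - (-31)*I*√17/2 = -7 + 31*I*√17/2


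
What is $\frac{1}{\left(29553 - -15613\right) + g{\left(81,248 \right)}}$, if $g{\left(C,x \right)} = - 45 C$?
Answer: $\frac{1}{41521} \approx 2.4084 \cdot 10^{-5}$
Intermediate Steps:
$\frac{1}{\left(29553 - -15613\right) + g{\left(81,248 \right)}} = \frac{1}{\left(29553 - -15613\right) - 3645} = \frac{1}{\left(29553 + 15613\right) - 3645} = \frac{1}{45166 - 3645} = \frac{1}{41521}$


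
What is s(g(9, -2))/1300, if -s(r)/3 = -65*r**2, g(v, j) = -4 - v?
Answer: 507/20 ≈ 25.350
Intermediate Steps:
s(r) = 195*r**2 (s(r) = -(-195)*r**2 = 195*r**2)
s(g(9, -2))/1300 = (195*(-4 - 1*9)**2)/1300 = (195*(-4 - 9)**2)*(1/1300) = (195*(-13)**2)*(1/1300) = (195*169)*(1/1300) = 32955*(1/1300) = 507/20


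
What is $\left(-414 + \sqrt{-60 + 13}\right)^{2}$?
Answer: $\left(414 - i \sqrt{47}\right)^{2} \approx 1.7135 \cdot 10^{5} - 5676.5 i$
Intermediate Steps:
$\left(-414 + \sqrt{-60 + 13}\right)^{2} = \left(-414 + \sqrt{-47}\right)^{2} = \left(-414 + i \sqrt{47}\right)^{2}$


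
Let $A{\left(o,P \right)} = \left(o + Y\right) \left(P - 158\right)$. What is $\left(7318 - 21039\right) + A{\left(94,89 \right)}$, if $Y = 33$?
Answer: $-22484$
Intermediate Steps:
$A{\left(o,P \right)} = \left(-158 + P\right) \left(33 + o\right)$ ($A{\left(o,P \right)} = \left(o + 33\right) \left(P - 158\right) = \left(33 + o\right) \left(-158 + P\right) = \left(-158 + P\right) \left(33 + o\right)$)
$\left(7318 - 21039\right) + A{\left(94,89 \right)} = \left(7318 - 21039\right) + \left(-5214 - 14852 + 33 \cdot 89 + 89 \cdot 94\right) = -13721 + \left(-5214 - 14852 + 2937 + 8366\right) = -13721 - 8763 = -22484$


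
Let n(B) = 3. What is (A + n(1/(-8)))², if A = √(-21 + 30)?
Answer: 36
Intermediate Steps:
A = 3 (A = √9 = 3)
(A + n(1/(-8)))² = (3 + 3)² = 6² = 36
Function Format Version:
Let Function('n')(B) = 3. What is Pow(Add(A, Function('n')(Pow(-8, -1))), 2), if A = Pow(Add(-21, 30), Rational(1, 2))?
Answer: 36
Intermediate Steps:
A = 3 (A = Pow(9, Rational(1, 2)) = 3)
Pow(Add(A, Function('n')(Pow(-8, -1))), 2) = Pow(Add(3, 3), 2) = Pow(6, 2) = 36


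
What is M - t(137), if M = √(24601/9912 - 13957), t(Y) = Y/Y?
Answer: -1 + I*√342749979474/4956 ≈ -1.0 + 118.13*I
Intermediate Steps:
t(Y) = 1
M = I*√342749979474/4956 (M = √(24601*(1/9912) - 13957) = √(24601/9912 - 13957) = √(-138317183/9912) = I*√342749979474/4956 ≈ 118.13*I)
M - t(137) = I*√342749979474/4956 - 1*1 = I*√342749979474/4956 - 1 = -1 + I*√342749979474/4956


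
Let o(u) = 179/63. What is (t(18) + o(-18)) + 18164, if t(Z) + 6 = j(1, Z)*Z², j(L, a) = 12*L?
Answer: 1389077/63 ≈ 22049.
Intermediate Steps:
t(Z) = -6 + 12*Z² (t(Z) = -6 + (12*1)*Z² = -6 + 12*Z²)
o(u) = 179/63 (o(u) = 179*(1/63) = 179/63)
(t(18) + o(-18)) + 18164 = ((-6 + 12*18²) + 179/63) + 18164 = ((-6 + 12*324) + 179/63) + 18164 = ((-6 + 3888) + 179/63) + 18164 = (3882 + 179/63) + 18164 = 244745/63 + 18164 = 1389077/63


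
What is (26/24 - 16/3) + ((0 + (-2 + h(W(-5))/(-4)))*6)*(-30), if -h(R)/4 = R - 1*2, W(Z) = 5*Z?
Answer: 20863/4 ≈ 5215.8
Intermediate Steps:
h(R) = 8 - 4*R (h(R) = -4*(R - 1*2) = -4*(R - 2) = -4*(-2 + R) = 8 - 4*R)
(26/24 - 16/3) + ((0 + (-2 + h(W(-5))/(-4)))*6)*(-30) = (26/24 - 16/3) + ((0 + (-2 + (8 - 20*(-5))/(-4)))*6)*(-30) = (26*(1/24) - 16*⅓) + ((0 + (-2 + (8 - 4*(-25))*(-¼)))*6)*(-30) = (13/12 - 16/3) + ((0 + (-2 + (8 + 100)*(-¼)))*6)*(-30) = -17/4 + ((0 + (-2 + 108*(-¼)))*6)*(-30) = -17/4 + ((0 + (-2 - 27))*6)*(-30) = -17/4 + ((0 - 29)*6)*(-30) = -17/4 - 29*6*(-30) = -17/4 - 174*(-30) = -17/4 + 5220 = 20863/4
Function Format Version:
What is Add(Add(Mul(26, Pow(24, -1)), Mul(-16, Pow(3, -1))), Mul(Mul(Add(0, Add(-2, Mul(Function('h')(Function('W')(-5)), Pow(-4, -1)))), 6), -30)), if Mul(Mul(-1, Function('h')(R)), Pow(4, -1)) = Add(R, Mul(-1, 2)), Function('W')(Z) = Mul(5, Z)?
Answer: Rational(20863, 4) ≈ 5215.8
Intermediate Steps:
Function('h')(R) = Add(8, Mul(-4, R)) (Function('h')(R) = Mul(-4, Add(R, Mul(-1, 2))) = Mul(-4, Add(R, -2)) = Mul(-4, Add(-2, R)) = Add(8, Mul(-4, R)))
Add(Add(Mul(26, Pow(24, -1)), Mul(-16, Pow(3, -1))), Mul(Mul(Add(0, Add(-2, Mul(Function('h')(Function('W')(-5)), Pow(-4, -1)))), 6), -30)) = Add(Add(Mul(26, Pow(24, -1)), Mul(-16, Pow(3, -1))), Mul(Mul(Add(0, Add(-2, Mul(Add(8, Mul(-4, Mul(5, -5))), Pow(-4, -1)))), 6), -30)) = Add(Add(Mul(26, Rational(1, 24)), Mul(-16, Rational(1, 3))), Mul(Mul(Add(0, Add(-2, Mul(Add(8, Mul(-4, -25)), Rational(-1, 4)))), 6), -30)) = Add(Add(Rational(13, 12), Rational(-16, 3)), Mul(Mul(Add(0, Add(-2, Mul(Add(8, 100), Rational(-1, 4)))), 6), -30)) = Add(Rational(-17, 4), Mul(Mul(Add(0, Add(-2, Mul(108, Rational(-1, 4)))), 6), -30)) = Add(Rational(-17, 4), Mul(Mul(Add(0, Add(-2, -27)), 6), -30)) = Add(Rational(-17, 4), Mul(Mul(Add(0, -29), 6), -30)) = Add(Rational(-17, 4), Mul(Mul(-29, 6), -30)) = Add(Rational(-17, 4), Mul(-174, -30)) = Add(Rational(-17, 4), 5220) = Rational(20863, 4)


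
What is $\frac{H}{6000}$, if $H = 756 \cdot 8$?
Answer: $\frac{126}{125} \approx 1.008$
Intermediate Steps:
$H = 6048$
$\frac{H}{6000} = \frac{6048}{6000} = 6048 \cdot \frac{1}{6000} = \frac{126}{125}$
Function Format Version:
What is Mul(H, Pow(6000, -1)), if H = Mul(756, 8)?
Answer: Rational(126, 125) ≈ 1.0080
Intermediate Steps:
H = 6048
Mul(H, Pow(6000, -1)) = Mul(6048, Pow(6000, -1)) = Mul(6048, Rational(1, 6000)) = Rational(126, 125)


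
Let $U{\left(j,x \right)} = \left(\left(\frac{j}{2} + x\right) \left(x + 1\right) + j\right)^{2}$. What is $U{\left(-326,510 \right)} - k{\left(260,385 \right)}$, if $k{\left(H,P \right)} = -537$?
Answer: $31325814618$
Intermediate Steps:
$U{\left(j,x \right)} = \left(j + \left(1 + x\right) \left(x + \frac{j}{2}\right)\right)^{2}$ ($U{\left(j,x \right)} = \left(\left(j \frac{1}{2} + x\right) \left(1 + x\right) + j\right)^{2} = \left(\left(\frac{j}{2} + x\right) \left(1 + x\right) + j\right)^{2} = \left(\left(x + \frac{j}{2}\right) \left(1 + x\right) + j\right)^{2} = \left(\left(1 + x\right) \left(x + \frac{j}{2}\right) + j\right)^{2} = \left(j + \left(1 + x\right) \left(x + \frac{j}{2}\right)\right)^{2}$)
$U{\left(-326,510 \right)} - k{\left(260,385 \right)} = \frac{\left(2 \cdot 510 + 2 \cdot 510^{2} + 3 \left(-326\right) - 166260\right)^{2}}{4} - -537 = \frac{\left(1020 + 2 \cdot 260100 - 978 - 166260\right)^{2}}{4} + 537 = \frac{\left(1020 + 520200 - 978 - 166260\right)^{2}}{4} + 537 = \frac{353982^{2}}{4} + 537 = \frac{1}{4} \cdot 125303256324 + 537 = 31325814081 + 537 = 31325814618$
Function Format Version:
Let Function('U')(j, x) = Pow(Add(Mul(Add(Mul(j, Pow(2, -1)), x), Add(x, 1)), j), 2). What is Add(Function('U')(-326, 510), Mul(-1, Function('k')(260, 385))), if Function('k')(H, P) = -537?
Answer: 31325814618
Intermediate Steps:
Function('U')(j, x) = Pow(Add(j, Mul(Add(1, x), Add(x, Mul(Rational(1, 2), j)))), 2) (Function('U')(j, x) = Pow(Add(Mul(Add(Mul(j, Rational(1, 2)), x), Add(1, x)), j), 2) = Pow(Add(Mul(Add(Mul(Rational(1, 2), j), x), Add(1, x)), j), 2) = Pow(Add(Mul(Add(x, Mul(Rational(1, 2), j)), Add(1, x)), j), 2) = Pow(Add(Mul(Add(1, x), Add(x, Mul(Rational(1, 2), j))), j), 2) = Pow(Add(j, Mul(Add(1, x), Add(x, Mul(Rational(1, 2), j)))), 2))
Add(Function('U')(-326, 510), Mul(-1, Function('k')(260, 385))) = Add(Mul(Rational(1, 4), Pow(Add(Mul(2, 510), Mul(2, Pow(510, 2)), Mul(3, -326), Mul(-326, 510)), 2)), Mul(-1, -537)) = Add(Mul(Rational(1, 4), Pow(Add(1020, Mul(2, 260100), -978, -166260), 2)), 537) = Add(Mul(Rational(1, 4), Pow(Add(1020, 520200, -978, -166260), 2)), 537) = Add(Mul(Rational(1, 4), Pow(353982, 2)), 537) = Add(Mul(Rational(1, 4), 125303256324), 537) = Add(31325814081, 537) = 31325814618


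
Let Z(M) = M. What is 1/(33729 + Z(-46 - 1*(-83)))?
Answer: 1/33766 ≈ 2.9616e-5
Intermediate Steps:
1/(33729 + Z(-46 - 1*(-83))) = 1/(33729 + (-46 - 1*(-83))) = 1/(33729 + (-46 + 83)) = 1/(33729 + 37) = 1/33766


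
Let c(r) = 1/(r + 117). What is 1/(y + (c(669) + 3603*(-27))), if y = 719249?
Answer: 786/488866849 ≈ 1.6078e-6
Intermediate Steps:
c(r) = 1/(117 + r)
1/(y + (c(669) + 3603*(-27))) = 1/(719249 + (1/(117 + 669) + 3603*(-27))) = 1/(719249 + (1/786 - 97281)) = 1/(719249 - 76462865/786) = 1/(488866849/786) = 786/488866849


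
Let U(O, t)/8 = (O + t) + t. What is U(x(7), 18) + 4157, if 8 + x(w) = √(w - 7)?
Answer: 4381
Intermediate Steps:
x(w) = -8 + √(-7 + w) (x(w) = -8 + √(w - 7) = -8 + √(-7 + w))
U(O, t) = 8*O + 16*t (U(O, t) = 8*((O + t) + t) = 8*(O + 2*t) = 8*O + 16*t)
U(x(7), 18) + 4157 = (8*(-8 + √(-7 + 7)) + 16*18) + 4157 = (8*(-8 + √0) + 288) + 4157 = (8*(-8 + 0) + 288) + 4157 = (8*(-8) + 288) + 4157 = (-64 + 288) + 4157 = 224 + 4157 = 4381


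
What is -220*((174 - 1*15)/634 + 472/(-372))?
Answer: 6602750/29481 ≈ 223.97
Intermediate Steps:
-220*((174 - 1*15)/634 + 472/(-372)) = -220*((174 - 15)*(1/634) + 472*(-1/372)) = -220*(159*(1/634) - 118/93) = -220*(159/634 - 118/93) = -220*(-60025/58962) = 6602750/29481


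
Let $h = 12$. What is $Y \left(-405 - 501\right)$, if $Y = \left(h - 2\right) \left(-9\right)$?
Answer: $81540$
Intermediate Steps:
$Y = -90$ ($Y = \left(12 - 2\right) \left(-9\right) = 10 \left(-9\right) = -90$)
$Y \left(-405 - 501\right) = - 90 \left(-405 - 501\right) = \left(-90\right) \left(-906\right) = 81540$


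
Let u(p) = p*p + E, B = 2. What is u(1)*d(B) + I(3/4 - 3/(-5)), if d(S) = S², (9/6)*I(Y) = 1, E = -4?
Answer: -34/3 ≈ -11.333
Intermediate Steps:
I(Y) = ⅔ (I(Y) = (⅔)*1 = ⅔)
u(p) = -4 + p² (u(p) = p*p - 4 = p² - 4 = -4 + p²)
u(1)*d(B) + I(3/4 - 3/(-5)) = (-4 + 1²)*2² + ⅔ = (-4 + 1)*4 + ⅔ = -3*4 + ⅔ = -12 + ⅔ = -34/3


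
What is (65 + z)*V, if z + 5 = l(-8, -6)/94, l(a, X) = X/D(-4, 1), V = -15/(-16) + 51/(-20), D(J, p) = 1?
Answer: -363393/3760 ≈ -96.647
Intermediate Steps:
V = -129/80 (V = -15*(-1/16) + 51*(-1/20) = 15/16 - 51/20 = -129/80 ≈ -1.6125)
l(a, X) = X (l(a, X) = X/1 = X*1 = X)
z = -238/47 (z = -5 - 6/94 = -5 - 6*1/94 = -5 - 3/47 = -238/47 ≈ -5.0638)
(65 + z)*V = (65 - 238/47)*(-129/80) = (2817/47)*(-129/80) = -363393/3760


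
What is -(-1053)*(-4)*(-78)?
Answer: 328536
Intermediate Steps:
-(-1053)*(-4)*(-78) = -117*36*(-78) = -4212*(-78) = 328536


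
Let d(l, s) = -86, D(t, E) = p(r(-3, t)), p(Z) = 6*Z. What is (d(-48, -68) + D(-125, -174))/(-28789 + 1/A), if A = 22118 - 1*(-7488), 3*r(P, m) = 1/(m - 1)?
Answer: 160434914/53696609379 ≈ 0.0029878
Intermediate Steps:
r(P, m) = 1/(3*(-1 + m)) (r(P, m) = 1/(3*(m - 1)) = 1/(3*(-1 + m)))
D(t, E) = 2/(-1 + t) (D(t, E) = 6*(1/(3*(-1 + t))) = 2/(-1 + t))
A = 29606 (A = 22118 + 7488 = 29606)
(d(-48, -68) + D(-125, -174))/(-28789 + 1/A) = (-86 + 2/(-1 - 125))/(-28789 + 1/29606) = (-86 + 2/(-126))/(-28789 + 1/29606) = (-86 + 2*(-1/126))/(-852327133/29606) = (-86 - 1/63)*(-29606/852327133) = -5419/63*(-29606/852327133) = 160434914/53696609379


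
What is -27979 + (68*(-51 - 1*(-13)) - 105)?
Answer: -30668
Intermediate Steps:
-27979 + (68*(-51 - 1*(-13)) - 105) = -27979 + (68*(-51 + 13) - 105) = -27979 + (68*(-38) - 105) = -27979 + (-2584 - 105) = -27979 - 2689 = -30668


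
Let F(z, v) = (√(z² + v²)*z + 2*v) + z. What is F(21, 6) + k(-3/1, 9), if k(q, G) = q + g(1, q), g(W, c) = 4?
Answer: 34 + 63*√53 ≈ 492.65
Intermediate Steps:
k(q, G) = 4 + q (k(q, G) = q + 4 = 4 + q)
F(z, v) = z + 2*v + z*√(v² + z²) (F(z, v) = (√(v² + z²)*z + 2*v) + z = (z*√(v² + z²) + 2*v) + z = (2*v + z*√(v² + z²)) + z = z + 2*v + z*√(v² + z²))
F(21, 6) + k(-3/1, 9) = (21 + 2*6 + 21*√(6² + 21²)) + (4 - 3/1) = (21 + 12 + 21*√(36 + 441)) + (4 - 3*1) = (21 + 12 + 21*√477) + (4 - 3) = (21 + 12 + 21*(3*√53)) + 1 = (21 + 12 + 63*√53) + 1 = (33 + 63*√53) + 1 = 34 + 63*√53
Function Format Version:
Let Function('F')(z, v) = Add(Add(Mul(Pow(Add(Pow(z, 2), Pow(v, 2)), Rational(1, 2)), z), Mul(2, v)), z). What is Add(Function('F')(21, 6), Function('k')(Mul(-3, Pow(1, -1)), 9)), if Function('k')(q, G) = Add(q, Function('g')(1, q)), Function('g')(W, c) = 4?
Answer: Add(34, Mul(63, Pow(53, Rational(1, 2)))) ≈ 492.65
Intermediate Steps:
Function('k')(q, G) = Add(4, q) (Function('k')(q, G) = Add(q, 4) = Add(4, q))
Function('F')(z, v) = Add(z, Mul(2, v), Mul(z, Pow(Add(Pow(v, 2), Pow(z, 2)), Rational(1, 2)))) (Function('F')(z, v) = Add(Add(Mul(Pow(Add(Pow(v, 2), Pow(z, 2)), Rational(1, 2)), z), Mul(2, v)), z) = Add(Add(Mul(z, Pow(Add(Pow(v, 2), Pow(z, 2)), Rational(1, 2))), Mul(2, v)), z) = Add(Add(Mul(2, v), Mul(z, Pow(Add(Pow(v, 2), Pow(z, 2)), Rational(1, 2)))), z) = Add(z, Mul(2, v), Mul(z, Pow(Add(Pow(v, 2), Pow(z, 2)), Rational(1, 2)))))
Add(Function('F')(21, 6), Function('k')(Mul(-3, Pow(1, -1)), 9)) = Add(Add(21, Mul(2, 6), Mul(21, Pow(Add(Pow(6, 2), Pow(21, 2)), Rational(1, 2)))), Add(4, Mul(-3, Pow(1, -1)))) = Add(Add(21, 12, Mul(21, Pow(Add(36, 441), Rational(1, 2)))), Add(4, Mul(-3, 1))) = Add(Add(21, 12, Mul(21, Pow(477, Rational(1, 2)))), Add(4, -3)) = Add(Add(21, 12, Mul(21, Mul(3, Pow(53, Rational(1, 2))))), 1) = Add(Add(21, 12, Mul(63, Pow(53, Rational(1, 2)))), 1) = Add(Add(33, Mul(63, Pow(53, Rational(1, 2)))), 1) = Add(34, Mul(63, Pow(53, Rational(1, 2))))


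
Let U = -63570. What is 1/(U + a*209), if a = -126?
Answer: -1/89904 ≈ -1.1123e-5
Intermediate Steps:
1/(U + a*209) = 1/(-63570 - 126*209) = 1/(-63570 - 26334) = 1/(-89904) = -1/89904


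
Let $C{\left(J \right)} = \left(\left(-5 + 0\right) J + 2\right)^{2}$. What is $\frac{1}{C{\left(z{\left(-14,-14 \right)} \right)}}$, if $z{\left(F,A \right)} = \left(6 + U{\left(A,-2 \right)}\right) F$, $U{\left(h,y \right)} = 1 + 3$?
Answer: $\frac{1}{492804} \approx 2.0292 \cdot 10^{-6}$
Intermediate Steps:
$U{\left(h,y \right)} = 4$
$z{\left(F,A \right)} = 10 F$ ($z{\left(F,A \right)} = \left(6 + 4\right) F = 10 F$)
$C{\left(J \right)} = \left(2 - 5 J\right)^{2}$ ($C{\left(J \right)} = \left(- 5 J + 2\right)^{2} = \left(2 - 5 J\right)^{2}$)
$\frac{1}{C{\left(z{\left(-14,-14 \right)} \right)}} = \frac{1}{\left(-2 + 5 \cdot 10 \left(-14\right)\right)^{2}} = \frac{1}{\left(-2 + 5 \left(-140\right)\right)^{2}} = \frac{1}{\left(-2 - 700\right)^{2}} = \frac{1}{\left(-702\right)^{2}} = \frac{1}{492804}$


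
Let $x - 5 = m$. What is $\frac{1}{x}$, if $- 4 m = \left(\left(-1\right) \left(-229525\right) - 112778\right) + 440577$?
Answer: $- \frac{1}{139326} \approx -7.1774 \cdot 10^{-6}$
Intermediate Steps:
$m = -139331$ ($m = - \frac{\left(\left(-1\right) \left(-229525\right) - 112778\right) + 440577}{4} = - \frac{\left(229525 - 112778\right) + 440577}{4} = - \frac{116747 + 440577}{4} = \left(- \frac{1}{4}\right) 557324 = -139331$)
$x = -139326$ ($x = 5 - 139331 = -139326$)
$\frac{1}{x} = \frac{1}{-139326} = - \frac{1}{139326}$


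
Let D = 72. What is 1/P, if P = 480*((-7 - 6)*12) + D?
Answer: -1/74808 ≈ -1.3368e-5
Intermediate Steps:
P = -74808 (P = 480*((-7 - 6)*12) + 72 = 480*(-13*12) + 72 = 480*(-156) + 72 = -74880 + 72 = -74808)
1/P = 1/(-74808) = -1/74808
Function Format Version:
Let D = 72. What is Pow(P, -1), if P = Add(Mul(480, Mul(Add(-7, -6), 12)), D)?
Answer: Rational(-1, 74808) ≈ -1.3368e-5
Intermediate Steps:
P = -74808 (P = Add(Mul(480, Mul(Add(-7, -6), 12)), 72) = Add(Mul(480, Mul(-13, 12)), 72) = Add(Mul(480, -156), 72) = Add(-74880, 72) = -74808)
Pow(P, -1) = Pow(-74808, -1) = Rational(-1, 74808)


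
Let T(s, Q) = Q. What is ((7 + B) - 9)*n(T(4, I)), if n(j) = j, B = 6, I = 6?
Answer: 24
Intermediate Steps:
((7 + B) - 9)*n(T(4, I)) = ((7 + 6) - 9)*6 = (13 - 9)*6 = 4*6 = 24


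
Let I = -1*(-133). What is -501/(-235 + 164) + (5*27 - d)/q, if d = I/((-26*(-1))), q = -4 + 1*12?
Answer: 343975/14768 ≈ 23.292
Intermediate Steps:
q = 8 (q = -4 + 12 = 8)
I = 133
d = 133/26 (d = 133/((-26*(-1))) = 133/26 ≈ 5.1154)
-501/(-235 + 164) + (5*27 - d)/q = -501/(-235 + 164) + (5*27 - 1*133/26)/8 = -501/(-71) + (135 - 133/26)*(⅛) = -501*(-1/71) + (3377/26)*(⅛) = 501/71 + 3377/208 = 343975/14768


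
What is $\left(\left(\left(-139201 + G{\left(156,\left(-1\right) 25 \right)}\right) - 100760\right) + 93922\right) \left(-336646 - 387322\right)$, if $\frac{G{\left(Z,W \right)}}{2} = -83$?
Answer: $105847741440$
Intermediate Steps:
$G{\left(Z,W \right)} = -166$ ($G{\left(Z,W \right)} = 2 \left(-83\right) = -166$)
$\left(\left(\left(-139201 + G{\left(156,\left(-1\right) 25 \right)}\right) - 100760\right) + 93922\right) \left(-336646 - 387322\right) = \left(\left(\left(-139201 - 166\right) - 100760\right) + 93922\right) \left(-336646 - 387322\right) = \left(\left(-139367 - 100760\right) + 93922\right) \left(-723968\right) = \left(-240127 + 93922\right) \left(-723968\right) = \left(-146205\right) \left(-723968\right) = 105847741440$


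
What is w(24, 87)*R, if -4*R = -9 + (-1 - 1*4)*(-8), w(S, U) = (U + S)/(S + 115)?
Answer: -3441/556 ≈ -6.1889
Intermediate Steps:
w(S, U) = (S + U)/(115 + S)
R = -31/4 (R = -(-9 + (-1 - 1*4)*(-8))/4 = -(-9 + (-1 - 4)*(-8))/4 = -(-9 - 5*(-8))/4 = -(-9 + 40)/4 = -1/4*31 = -31/4 ≈ -7.7500)
w(24, 87)*R = ((24 + 87)/(115 + 24))*(-31/4) = (111/139)*(-31/4) = -3441/556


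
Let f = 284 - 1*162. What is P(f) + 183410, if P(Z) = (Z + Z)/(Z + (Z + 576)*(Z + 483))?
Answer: 19368646291/105603 ≈ 1.8341e+5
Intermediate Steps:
f = 122 (f = 284 - 162 = 122)
P(Z) = 2*Z/(Z + (483 + Z)*(576 + Z)) (P(Z) = (2*Z)/(Z + (576 + Z)*(483 + Z)) = (2*Z)/(Z + (483 + Z)*(576 + Z)) = 2*Z/(Z + (483 + Z)*(576 + Z)))
P(f) + 183410 = 2*122/(278208 + 122² + 1060*122) + 183410 = 2*122/(278208 + 14884 + 129320) + 183410 = 2*122/422412 + 183410 = 2*122*(1/422412) + 183410 = 61/105603 + 183410 = 19368646291/105603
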